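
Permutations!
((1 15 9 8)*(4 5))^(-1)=(1 8 9 15)(4 5)=[0, 8, 2, 3, 5, 4, 6, 7, 9, 15, 10, 11, 12, 13, 14, 1]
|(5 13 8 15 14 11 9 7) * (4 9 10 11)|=|(4 9 7 5 13 8 15 14)(10 11)|=8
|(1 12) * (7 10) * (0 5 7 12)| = |(0 5 7 10 12 1)| = 6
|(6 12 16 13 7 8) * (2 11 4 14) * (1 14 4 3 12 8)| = |(1 14 2 11 3 12 16 13 7)(6 8)| = 18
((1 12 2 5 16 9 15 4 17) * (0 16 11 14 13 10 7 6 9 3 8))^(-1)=[8, 17, 12, 16, 15, 2, 7, 10, 3, 6, 13, 5, 1, 14, 11, 9, 0, 4]=(0 8 3 16)(1 17 4 15 9 6 7 10 13 14 11 5 2 12)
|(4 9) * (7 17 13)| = 6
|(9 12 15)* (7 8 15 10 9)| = |(7 8 15)(9 12 10)| = 3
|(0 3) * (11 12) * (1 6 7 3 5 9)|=14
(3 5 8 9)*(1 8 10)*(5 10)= (1 8 9 3 10)= [0, 8, 2, 10, 4, 5, 6, 7, 9, 3, 1]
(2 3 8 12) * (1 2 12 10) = (12)(1 2 3 8 10) = [0, 2, 3, 8, 4, 5, 6, 7, 10, 9, 1, 11, 12]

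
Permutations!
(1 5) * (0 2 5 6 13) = (0 2 5 1 6 13) = [2, 6, 5, 3, 4, 1, 13, 7, 8, 9, 10, 11, 12, 0]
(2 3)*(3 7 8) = (2 7 8 3) = [0, 1, 7, 2, 4, 5, 6, 8, 3]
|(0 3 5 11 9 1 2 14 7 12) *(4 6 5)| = |(0 3 4 6 5 11 9 1 2 14 7 12)| = 12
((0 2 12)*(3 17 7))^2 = (0 12 2)(3 7 17) = [12, 1, 0, 7, 4, 5, 6, 17, 8, 9, 10, 11, 2, 13, 14, 15, 16, 3]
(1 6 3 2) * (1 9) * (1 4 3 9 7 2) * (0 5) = (0 5)(1 6 9 4 3)(2 7) = [5, 6, 7, 1, 3, 0, 9, 2, 8, 4]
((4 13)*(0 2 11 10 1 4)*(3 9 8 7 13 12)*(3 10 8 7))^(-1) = (0 13 7 9 3 8 11 2)(1 10 12 4) = [13, 10, 0, 8, 1, 5, 6, 9, 11, 3, 12, 2, 4, 7]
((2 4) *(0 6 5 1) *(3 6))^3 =(0 5 3 1 6)(2 4) =[5, 6, 4, 1, 2, 3, 0]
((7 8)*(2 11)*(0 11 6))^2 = (0 2)(6 11) = [2, 1, 0, 3, 4, 5, 11, 7, 8, 9, 10, 6]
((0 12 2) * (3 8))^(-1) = (0 2 12)(3 8) = [2, 1, 12, 8, 4, 5, 6, 7, 3, 9, 10, 11, 0]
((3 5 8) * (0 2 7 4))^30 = (8)(0 7)(2 4) = [7, 1, 4, 3, 2, 5, 6, 0, 8]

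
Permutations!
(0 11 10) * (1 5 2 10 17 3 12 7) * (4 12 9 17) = (0 11 4 12 7 1 5 2 10)(3 9 17) = [11, 5, 10, 9, 12, 2, 6, 1, 8, 17, 0, 4, 7, 13, 14, 15, 16, 3]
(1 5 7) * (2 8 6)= (1 5 7)(2 8 6)= [0, 5, 8, 3, 4, 7, 2, 1, 6]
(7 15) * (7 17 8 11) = (7 15 17 8 11) = [0, 1, 2, 3, 4, 5, 6, 15, 11, 9, 10, 7, 12, 13, 14, 17, 16, 8]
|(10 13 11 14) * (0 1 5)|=|(0 1 5)(10 13 11 14)|=12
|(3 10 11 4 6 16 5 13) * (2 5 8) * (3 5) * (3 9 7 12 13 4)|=30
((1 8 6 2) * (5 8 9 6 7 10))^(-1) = [0, 2, 6, 3, 4, 10, 9, 8, 5, 1, 7] = (1 2 6 9)(5 10 7 8)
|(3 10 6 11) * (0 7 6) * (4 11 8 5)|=|(0 7 6 8 5 4 11 3 10)|=9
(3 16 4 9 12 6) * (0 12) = (0 12 6 3 16 4 9) = [12, 1, 2, 16, 9, 5, 3, 7, 8, 0, 10, 11, 6, 13, 14, 15, 4]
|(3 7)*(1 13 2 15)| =4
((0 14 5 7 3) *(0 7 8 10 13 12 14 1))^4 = (5 12 10)(8 14 13) = [0, 1, 2, 3, 4, 12, 6, 7, 14, 9, 5, 11, 10, 8, 13]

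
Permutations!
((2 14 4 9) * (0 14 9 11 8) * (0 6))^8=(0 4 8)(6 14 11)=[4, 1, 2, 3, 8, 5, 14, 7, 0, 9, 10, 6, 12, 13, 11]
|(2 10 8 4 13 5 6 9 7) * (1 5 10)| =12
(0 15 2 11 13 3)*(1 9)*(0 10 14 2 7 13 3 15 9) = (0 9 1)(2 11 3 10 14)(7 13 15) = [9, 0, 11, 10, 4, 5, 6, 13, 8, 1, 14, 3, 12, 15, 2, 7]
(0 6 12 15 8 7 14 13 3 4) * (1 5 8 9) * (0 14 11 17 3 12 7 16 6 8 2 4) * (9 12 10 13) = [8, 5, 4, 0, 14, 2, 7, 11, 16, 1, 13, 17, 15, 10, 9, 12, 6, 3] = (0 8 16 6 7 11 17 3)(1 5 2 4 14 9)(10 13)(12 15)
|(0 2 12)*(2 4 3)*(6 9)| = |(0 4 3 2 12)(6 9)| = 10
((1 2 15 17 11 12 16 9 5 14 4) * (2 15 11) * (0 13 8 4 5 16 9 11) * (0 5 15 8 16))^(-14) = [12, 8, 5, 3, 1, 14, 6, 7, 4, 11, 10, 13, 16, 9, 15, 17, 0, 2] = (0 12 16)(1 8 4)(2 5 14 15 17)(9 11 13)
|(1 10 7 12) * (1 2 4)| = |(1 10 7 12 2 4)| = 6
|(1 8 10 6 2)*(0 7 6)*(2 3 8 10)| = |(0 7 6 3 8 2 1 10)| = 8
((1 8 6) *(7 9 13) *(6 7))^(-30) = (13) = [0, 1, 2, 3, 4, 5, 6, 7, 8, 9, 10, 11, 12, 13]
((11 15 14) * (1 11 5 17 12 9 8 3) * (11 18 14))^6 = (1 9 5)(3 12 14)(8 17 18) = [0, 9, 2, 12, 4, 1, 6, 7, 17, 5, 10, 11, 14, 13, 3, 15, 16, 18, 8]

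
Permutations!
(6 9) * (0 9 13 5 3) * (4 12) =(0 9 6 13 5 3)(4 12) =[9, 1, 2, 0, 12, 3, 13, 7, 8, 6, 10, 11, 4, 5]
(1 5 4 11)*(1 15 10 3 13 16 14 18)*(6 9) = (1 5 4 11 15 10 3 13 16 14 18)(6 9) = [0, 5, 2, 13, 11, 4, 9, 7, 8, 6, 3, 15, 12, 16, 18, 10, 14, 17, 1]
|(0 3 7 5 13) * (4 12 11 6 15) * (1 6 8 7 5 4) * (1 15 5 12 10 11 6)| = |(15)(0 3 12 6 5 13)(4 10 11 8 7)| = 30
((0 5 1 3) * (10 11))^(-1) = (0 3 1 5)(10 11) = [3, 5, 2, 1, 4, 0, 6, 7, 8, 9, 11, 10]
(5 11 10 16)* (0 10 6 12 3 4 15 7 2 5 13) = (0 10 16 13)(2 5 11 6 12 3 4 15 7) = [10, 1, 5, 4, 15, 11, 12, 2, 8, 9, 16, 6, 3, 0, 14, 7, 13]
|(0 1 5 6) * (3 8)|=4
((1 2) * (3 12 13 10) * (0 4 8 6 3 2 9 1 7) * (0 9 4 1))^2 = (0 4 6 12 10 7)(1 8 3 13 2 9) = [4, 8, 9, 13, 6, 5, 12, 0, 3, 1, 7, 11, 10, 2]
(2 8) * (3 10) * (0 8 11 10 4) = [8, 1, 11, 4, 0, 5, 6, 7, 2, 9, 3, 10] = (0 8 2 11 10 3 4)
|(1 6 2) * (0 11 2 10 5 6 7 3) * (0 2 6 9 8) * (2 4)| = 35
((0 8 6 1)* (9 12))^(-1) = (0 1 6 8)(9 12) = [1, 6, 2, 3, 4, 5, 8, 7, 0, 12, 10, 11, 9]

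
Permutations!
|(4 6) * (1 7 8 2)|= |(1 7 8 2)(4 6)|= 4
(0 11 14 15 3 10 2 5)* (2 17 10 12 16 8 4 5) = (0 11 14 15 3 12 16 8 4 5)(10 17) = [11, 1, 2, 12, 5, 0, 6, 7, 4, 9, 17, 14, 16, 13, 15, 3, 8, 10]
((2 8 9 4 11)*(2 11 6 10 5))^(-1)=[0, 1, 5, 3, 9, 10, 4, 7, 2, 8, 6, 11]=(11)(2 5 10 6 4 9 8)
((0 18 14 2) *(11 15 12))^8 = (18)(11 12 15) = [0, 1, 2, 3, 4, 5, 6, 7, 8, 9, 10, 12, 15, 13, 14, 11, 16, 17, 18]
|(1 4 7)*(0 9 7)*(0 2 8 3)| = |(0 9 7 1 4 2 8 3)| = 8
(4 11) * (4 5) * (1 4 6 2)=(1 4 11 5 6 2)=[0, 4, 1, 3, 11, 6, 2, 7, 8, 9, 10, 5]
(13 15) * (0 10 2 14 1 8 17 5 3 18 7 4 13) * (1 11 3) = (0 10 2 14 11 3 18 7 4 13 15)(1 8 17 5) = [10, 8, 14, 18, 13, 1, 6, 4, 17, 9, 2, 3, 12, 15, 11, 0, 16, 5, 7]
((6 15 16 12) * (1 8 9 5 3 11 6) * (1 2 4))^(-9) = (1 5 6 12)(2 8 3 15)(4 9 11 16) = [0, 5, 8, 15, 9, 6, 12, 7, 3, 11, 10, 16, 1, 13, 14, 2, 4]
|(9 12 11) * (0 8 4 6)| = |(0 8 4 6)(9 12 11)| = 12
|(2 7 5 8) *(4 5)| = |(2 7 4 5 8)| = 5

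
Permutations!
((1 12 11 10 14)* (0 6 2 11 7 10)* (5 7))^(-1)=[11, 14, 6, 3, 4, 12, 0, 5, 8, 9, 7, 2, 1, 13, 10]=(0 11 2 6)(1 14 10 7 5 12)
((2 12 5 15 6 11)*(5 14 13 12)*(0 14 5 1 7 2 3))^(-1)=[3, 2, 7, 11, 4, 12, 15, 1, 8, 9, 10, 6, 13, 14, 0, 5]=(0 3 11 6 15 5 12 13 14)(1 2 7)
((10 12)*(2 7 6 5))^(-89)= [0, 1, 5, 3, 4, 6, 7, 2, 8, 9, 12, 11, 10]= (2 5 6 7)(10 12)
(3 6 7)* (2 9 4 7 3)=[0, 1, 9, 6, 7, 5, 3, 2, 8, 4]=(2 9 4 7)(3 6)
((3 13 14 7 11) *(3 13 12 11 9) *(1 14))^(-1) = [0, 13, 2, 9, 4, 5, 6, 14, 8, 7, 10, 12, 3, 11, 1] = (1 13 11 12 3 9 7 14)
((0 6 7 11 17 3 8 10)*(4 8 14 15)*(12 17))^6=(0 3)(4 11)(6 14)(7 15)(8 12)(10 17)=[3, 1, 2, 0, 11, 5, 14, 15, 12, 9, 17, 4, 8, 13, 6, 7, 16, 10]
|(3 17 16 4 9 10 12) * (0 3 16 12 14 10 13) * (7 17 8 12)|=|(0 3 8 12 16 4 9 13)(7 17)(10 14)|=8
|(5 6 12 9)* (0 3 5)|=6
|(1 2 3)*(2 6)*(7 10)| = |(1 6 2 3)(7 10)| = 4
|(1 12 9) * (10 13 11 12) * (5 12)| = |(1 10 13 11 5 12 9)| = 7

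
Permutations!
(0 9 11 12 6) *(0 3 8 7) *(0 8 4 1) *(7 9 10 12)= (0 10 12 6 3 4 1)(7 8 9 11)= [10, 0, 2, 4, 1, 5, 3, 8, 9, 11, 12, 7, 6]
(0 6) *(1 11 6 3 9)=[3, 11, 2, 9, 4, 5, 0, 7, 8, 1, 10, 6]=(0 3 9 1 11 6)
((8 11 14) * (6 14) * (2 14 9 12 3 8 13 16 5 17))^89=(2 17 5 16 13 14)(3 12 9 6 11 8)=[0, 1, 17, 12, 4, 16, 11, 7, 3, 6, 10, 8, 9, 14, 2, 15, 13, 5]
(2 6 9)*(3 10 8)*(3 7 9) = (2 6 3 10 8 7 9) = [0, 1, 6, 10, 4, 5, 3, 9, 7, 2, 8]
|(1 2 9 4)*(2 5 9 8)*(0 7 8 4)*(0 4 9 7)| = 7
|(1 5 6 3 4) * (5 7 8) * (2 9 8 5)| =|(1 7 5 6 3 4)(2 9 8)| =6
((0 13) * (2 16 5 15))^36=(16)=[0, 1, 2, 3, 4, 5, 6, 7, 8, 9, 10, 11, 12, 13, 14, 15, 16]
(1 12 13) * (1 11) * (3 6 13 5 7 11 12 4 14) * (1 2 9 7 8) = (1 4 14 3 6 13 12 5 8)(2 9 7 11) = [0, 4, 9, 6, 14, 8, 13, 11, 1, 7, 10, 2, 5, 12, 3]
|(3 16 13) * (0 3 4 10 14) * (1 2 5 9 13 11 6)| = |(0 3 16 11 6 1 2 5 9 13 4 10 14)| = 13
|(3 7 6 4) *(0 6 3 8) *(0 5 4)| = 6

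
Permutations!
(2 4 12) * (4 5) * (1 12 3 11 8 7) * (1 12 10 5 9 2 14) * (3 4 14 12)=(1 10 5 14)(2 9)(3 11 8 7)=[0, 10, 9, 11, 4, 14, 6, 3, 7, 2, 5, 8, 12, 13, 1]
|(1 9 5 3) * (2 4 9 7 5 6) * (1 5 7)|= |(2 4 9 6)(3 5)|= 4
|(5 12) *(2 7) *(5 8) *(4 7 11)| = |(2 11 4 7)(5 12 8)| = 12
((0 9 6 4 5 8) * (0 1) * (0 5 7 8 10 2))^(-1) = (0 2 10 5 1 8 7 4 6 9) = [2, 8, 10, 3, 6, 1, 9, 4, 7, 0, 5]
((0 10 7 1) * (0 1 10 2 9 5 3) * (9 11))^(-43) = (0 3 5 9 11 2)(7 10) = [3, 1, 0, 5, 4, 9, 6, 10, 8, 11, 7, 2]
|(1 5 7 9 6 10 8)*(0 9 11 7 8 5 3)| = |(0 9 6 10 5 8 1 3)(7 11)| = 8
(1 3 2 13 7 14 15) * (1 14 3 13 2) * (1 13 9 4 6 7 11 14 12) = (1 9 4 6 7 3 13 11 14 15 12) = [0, 9, 2, 13, 6, 5, 7, 3, 8, 4, 10, 14, 1, 11, 15, 12]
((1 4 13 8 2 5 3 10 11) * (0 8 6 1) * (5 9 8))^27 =(0 3 11 5 10)(1 6 13 4) =[3, 6, 2, 11, 1, 10, 13, 7, 8, 9, 0, 5, 12, 4]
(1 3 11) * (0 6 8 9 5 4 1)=(0 6 8 9 5 4 1 3 11)=[6, 3, 2, 11, 1, 4, 8, 7, 9, 5, 10, 0]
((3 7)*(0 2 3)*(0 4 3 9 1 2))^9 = (9) = [0, 1, 2, 3, 4, 5, 6, 7, 8, 9]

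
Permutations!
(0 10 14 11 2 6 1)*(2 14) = (0 10 2 6 1)(11 14) = [10, 0, 6, 3, 4, 5, 1, 7, 8, 9, 2, 14, 12, 13, 11]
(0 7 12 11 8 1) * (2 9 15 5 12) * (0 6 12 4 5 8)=[7, 6, 9, 3, 5, 4, 12, 2, 1, 15, 10, 0, 11, 13, 14, 8]=(0 7 2 9 15 8 1 6 12 11)(4 5)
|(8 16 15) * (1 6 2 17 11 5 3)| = |(1 6 2 17 11 5 3)(8 16 15)| = 21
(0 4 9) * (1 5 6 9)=(0 4 1 5 6 9)=[4, 5, 2, 3, 1, 6, 9, 7, 8, 0]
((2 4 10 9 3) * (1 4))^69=(1 9)(2 10)(3 4)=[0, 9, 10, 4, 3, 5, 6, 7, 8, 1, 2]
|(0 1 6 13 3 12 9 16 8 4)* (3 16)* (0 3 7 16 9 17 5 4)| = 40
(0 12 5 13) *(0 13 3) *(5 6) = (13)(0 12 6 5 3) = [12, 1, 2, 0, 4, 3, 5, 7, 8, 9, 10, 11, 6, 13]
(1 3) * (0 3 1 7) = (0 3 7) = [3, 1, 2, 7, 4, 5, 6, 0]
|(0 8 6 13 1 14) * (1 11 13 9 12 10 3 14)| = |(0 8 6 9 12 10 3 14)(11 13)| = 8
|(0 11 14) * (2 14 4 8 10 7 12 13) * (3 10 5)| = |(0 11 4 8 5 3 10 7 12 13 2 14)| = 12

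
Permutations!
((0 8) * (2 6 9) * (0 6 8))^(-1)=(2 9 6 8)=[0, 1, 9, 3, 4, 5, 8, 7, 2, 6]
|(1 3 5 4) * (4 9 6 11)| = |(1 3 5 9 6 11 4)| = 7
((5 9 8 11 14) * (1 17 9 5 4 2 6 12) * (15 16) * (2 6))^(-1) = (1 12 6 4 14 11 8 9 17)(15 16) = [0, 12, 2, 3, 14, 5, 4, 7, 9, 17, 10, 8, 6, 13, 11, 16, 15, 1]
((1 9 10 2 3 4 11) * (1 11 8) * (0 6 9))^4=(11)(0 2 1 10 8 9 4 6 3)=[2, 10, 1, 0, 6, 5, 3, 7, 9, 4, 8, 11]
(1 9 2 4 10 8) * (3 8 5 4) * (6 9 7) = (1 7 6 9 2 3 8)(4 10 5) = [0, 7, 3, 8, 10, 4, 9, 6, 1, 2, 5]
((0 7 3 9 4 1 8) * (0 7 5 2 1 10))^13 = (0 1 3 10 2 7 4 5 8 9) = [1, 3, 7, 10, 5, 8, 6, 4, 9, 0, 2]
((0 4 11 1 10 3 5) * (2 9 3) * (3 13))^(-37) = (0 1 9 5 11 2 3 4 10 13) = [1, 9, 3, 4, 10, 11, 6, 7, 8, 5, 13, 2, 12, 0]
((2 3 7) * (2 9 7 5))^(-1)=(2 5 3)(7 9)=[0, 1, 5, 2, 4, 3, 6, 9, 8, 7]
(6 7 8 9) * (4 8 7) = (4 8 9 6) = [0, 1, 2, 3, 8, 5, 4, 7, 9, 6]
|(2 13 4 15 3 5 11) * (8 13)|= |(2 8 13 4 15 3 5 11)|= 8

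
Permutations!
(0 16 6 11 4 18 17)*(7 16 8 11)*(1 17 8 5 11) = (0 5 11 4 18 8 1 17)(6 7 16) = [5, 17, 2, 3, 18, 11, 7, 16, 1, 9, 10, 4, 12, 13, 14, 15, 6, 0, 8]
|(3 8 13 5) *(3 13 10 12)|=|(3 8 10 12)(5 13)|=4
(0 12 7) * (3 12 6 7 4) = (0 6 7)(3 12 4) = [6, 1, 2, 12, 3, 5, 7, 0, 8, 9, 10, 11, 4]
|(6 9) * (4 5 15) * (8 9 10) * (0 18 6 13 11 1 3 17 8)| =|(0 18 6 10)(1 3 17 8 9 13 11)(4 5 15)| =84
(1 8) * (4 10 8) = (1 4 10 8) = [0, 4, 2, 3, 10, 5, 6, 7, 1, 9, 8]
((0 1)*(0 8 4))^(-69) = [4, 0, 2, 3, 8, 5, 6, 7, 1] = (0 4 8 1)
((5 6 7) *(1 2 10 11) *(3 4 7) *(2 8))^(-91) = (1 11 10 2 8)(3 6 5 7 4) = [0, 11, 8, 6, 3, 7, 5, 4, 1, 9, 2, 10]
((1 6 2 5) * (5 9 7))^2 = (1 2 7)(5 6 9) = [0, 2, 7, 3, 4, 6, 9, 1, 8, 5]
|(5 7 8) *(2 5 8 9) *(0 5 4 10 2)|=12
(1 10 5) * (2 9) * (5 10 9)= (10)(1 9 2 5)= [0, 9, 5, 3, 4, 1, 6, 7, 8, 2, 10]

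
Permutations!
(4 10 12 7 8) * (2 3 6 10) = (2 3 6 10 12 7 8 4) = [0, 1, 3, 6, 2, 5, 10, 8, 4, 9, 12, 11, 7]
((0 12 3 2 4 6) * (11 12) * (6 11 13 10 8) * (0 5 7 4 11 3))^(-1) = [12, 1, 3, 4, 7, 6, 8, 5, 10, 9, 13, 2, 11, 0] = (0 12 11 2 3 4 7 5 6 8 10 13)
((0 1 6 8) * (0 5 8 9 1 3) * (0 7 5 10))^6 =(10) =[0, 1, 2, 3, 4, 5, 6, 7, 8, 9, 10]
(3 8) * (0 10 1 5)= (0 10 1 5)(3 8)= [10, 5, 2, 8, 4, 0, 6, 7, 3, 9, 1]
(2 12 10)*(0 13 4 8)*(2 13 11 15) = [11, 1, 12, 3, 8, 5, 6, 7, 0, 9, 13, 15, 10, 4, 14, 2] = (0 11 15 2 12 10 13 4 8)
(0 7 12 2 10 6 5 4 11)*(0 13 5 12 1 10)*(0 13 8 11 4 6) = (0 7 1 10)(2 13 5 6 12)(8 11) = [7, 10, 13, 3, 4, 6, 12, 1, 11, 9, 0, 8, 2, 5]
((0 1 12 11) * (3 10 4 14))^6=(0 12)(1 11)(3 4)(10 14)=[12, 11, 2, 4, 3, 5, 6, 7, 8, 9, 14, 1, 0, 13, 10]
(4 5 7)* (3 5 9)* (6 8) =(3 5 7 4 9)(6 8) =[0, 1, 2, 5, 9, 7, 8, 4, 6, 3]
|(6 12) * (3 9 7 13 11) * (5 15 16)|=30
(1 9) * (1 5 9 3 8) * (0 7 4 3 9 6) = (0 7 4 3 8 1 9 5 6) = [7, 9, 2, 8, 3, 6, 0, 4, 1, 5]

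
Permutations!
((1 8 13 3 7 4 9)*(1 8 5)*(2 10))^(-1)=(1 5)(2 10)(3 13 8 9 4 7)=[0, 5, 10, 13, 7, 1, 6, 3, 9, 4, 2, 11, 12, 8]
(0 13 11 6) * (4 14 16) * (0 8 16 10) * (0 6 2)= (0 13 11 2)(4 14 10 6 8 16)= [13, 1, 0, 3, 14, 5, 8, 7, 16, 9, 6, 2, 12, 11, 10, 15, 4]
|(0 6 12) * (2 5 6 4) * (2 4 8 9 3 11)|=|(0 8 9 3 11 2 5 6 12)|=9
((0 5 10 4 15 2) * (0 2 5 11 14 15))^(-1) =[4, 1, 2, 3, 10, 15, 6, 7, 8, 9, 5, 0, 12, 13, 11, 14] =(0 4 10 5 15 14 11)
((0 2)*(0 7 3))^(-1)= [3, 1, 0, 7, 4, 5, 6, 2]= (0 3 7 2)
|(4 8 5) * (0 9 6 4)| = |(0 9 6 4 8 5)| = 6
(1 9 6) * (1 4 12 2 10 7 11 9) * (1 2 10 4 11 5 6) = [0, 2, 4, 3, 12, 6, 11, 5, 8, 1, 7, 9, 10] = (1 2 4 12 10 7 5 6 11 9)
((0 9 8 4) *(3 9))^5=(9)=[0, 1, 2, 3, 4, 5, 6, 7, 8, 9]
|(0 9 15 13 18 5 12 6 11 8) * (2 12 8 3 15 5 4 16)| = |(0 9 5 8)(2 12 6 11 3 15 13 18 4 16)| = 20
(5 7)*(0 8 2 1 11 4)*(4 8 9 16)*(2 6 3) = [9, 11, 1, 2, 0, 7, 3, 5, 6, 16, 10, 8, 12, 13, 14, 15, 4] = (0 9 16 4)(1 11 8 6 3 2)(5 7)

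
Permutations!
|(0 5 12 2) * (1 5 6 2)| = 3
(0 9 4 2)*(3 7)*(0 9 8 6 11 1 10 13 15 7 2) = (0 8 6 11 1 10 13 15 7 3 2 9 4) = [8, 10, 9, 2, 0, 5, 11, 3, 6, 4, 13, 1, 12, 15, 14, 7]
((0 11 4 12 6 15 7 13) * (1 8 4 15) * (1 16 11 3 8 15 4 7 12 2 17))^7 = (0 8 13 3 7)(1 2 11 6 15 17 4 16 12) = [8, 2, 11, 7, 16, 5, 15, 0, 13, 9, 10, 6, 1, 3, 14, 17, 12, 4]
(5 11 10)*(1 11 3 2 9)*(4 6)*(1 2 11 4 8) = (1 4 6 8)(2 9)(3 11 10 5) = [0, 4, 9, 11, 6, 3, 8, 7, 1, 2, 5, 10]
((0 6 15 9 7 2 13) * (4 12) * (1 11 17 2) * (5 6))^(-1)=[13, 7, 17, 3, 12, 0, 5, 9, 8, 15, 10, 1, 4, 2, 14, 6, 16, 11]=(0 13 2 17 11 1 7 9 15 6 5)(4 12)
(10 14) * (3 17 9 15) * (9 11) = [0, 1, 2, 17, 4, 5, 6, 7, 8, 15, 14, 9, 12, 13, 10, 3, 16, 11] = (3 17 11 9 15)(10 14)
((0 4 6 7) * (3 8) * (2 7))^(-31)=(0 7 2 6 4)(3 8)=[7, 1, 6, 8, 0, 5, 4, 2, 3]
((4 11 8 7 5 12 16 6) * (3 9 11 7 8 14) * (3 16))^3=(3 14 4 12 11 6 5 9 16 7)=[0, 1, 2, 14, 12, 9, 5, 3, 8, 16, 10, 6, 11, 13, 4, 15, 7]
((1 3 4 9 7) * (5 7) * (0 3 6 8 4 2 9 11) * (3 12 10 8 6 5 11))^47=(0 10 4 2 11 12 8 3 9)(1 7 5)=[10, 7, 11, 9, 2, 1, 6, 5, 3, 0, 4, 12, 8]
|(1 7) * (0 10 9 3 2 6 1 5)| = |(0 10 9 3 2 6 1 7 5)| = 9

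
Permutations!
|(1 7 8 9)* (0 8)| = |(0 8 9 1 7)| = 5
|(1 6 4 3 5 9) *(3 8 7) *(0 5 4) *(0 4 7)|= |(0 5 9 1 6 4 8)(3 7)|= 14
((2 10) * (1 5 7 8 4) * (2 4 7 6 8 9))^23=(1 9 5 2 6 10 8 4 7)=[0, 9, 6, 3, 7, 2, 10, 1, 4, 5, 8]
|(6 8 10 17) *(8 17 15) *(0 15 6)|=|(0 15 8 10 6 17)|=6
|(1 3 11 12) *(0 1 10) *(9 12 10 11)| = |(0 1 3 9 12 11 10)| = 7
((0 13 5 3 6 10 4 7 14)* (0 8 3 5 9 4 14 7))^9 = (0 13 9 4)(3 8 14 10 6) = [13, 1, 2, 8, 0, 5, 3, 7, 14, 4, 6, 11, 12, 9, 10]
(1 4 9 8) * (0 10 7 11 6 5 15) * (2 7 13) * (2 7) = (0 10 13 7 11 6 5 15)(1 4 9 8) = [10, 4, 2, 3, 9, 15, 5, 11, 1, 8, 13, 6, 12, 7, 14, 0]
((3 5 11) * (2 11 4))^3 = (2 5 11 4 3) = [0, 1, 5, 2, 3, 11, 6, 7, 8, 9, 10, 4]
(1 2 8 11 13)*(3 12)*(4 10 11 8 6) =(1 2 6 4 10 11 13)(3 12) =[0, 2, 6, 12, 10, 5, 4, 7, 8, 9, 11, 13, 3, 1]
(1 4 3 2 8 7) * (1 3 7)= [0, 4, 8, 2, 7, 5, 6, 3, 1]= (1 4 7 3 2 8)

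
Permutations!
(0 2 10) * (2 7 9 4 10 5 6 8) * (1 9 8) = (0 7 8 2 5 6 1 9 4 10) = [7, 9, 5, 3, 10, 6, 1, 8, 2, 4, 0]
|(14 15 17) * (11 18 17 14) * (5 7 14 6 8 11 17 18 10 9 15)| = |(18)(5 7 14)(6 8 11 10 9 15)| = 6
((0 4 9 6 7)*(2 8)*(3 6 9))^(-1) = (9)(0 7 6 3 4)(2 8) = [7, 1, 8, 4, 0, 5, 3, 6, 2, 9]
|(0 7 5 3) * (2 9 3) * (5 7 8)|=6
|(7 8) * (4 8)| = |(4 8 7)| = 3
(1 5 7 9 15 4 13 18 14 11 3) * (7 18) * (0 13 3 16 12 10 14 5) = (0 13 7 9 15 4 3 1)(5 18)(10 14 11 16 12) = [13, 0, 2, 1, 3, 18, 6, 9, 8, 15, 14, 16, 10, 7, 11, 4, 12, 17, 5]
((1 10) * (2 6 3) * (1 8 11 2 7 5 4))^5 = [0, 6, 4, 10, 2, 11, 1, 8, 7, 9, 3, 5] = (1 6)(2 4)(3 10)(5 11)(7 8)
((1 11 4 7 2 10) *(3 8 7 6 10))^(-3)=(1 4 10 11 6)(2 3 8 7)=[0, 4, 3, 8, 10, 5, 1, 2, 7, 9, 11, 6]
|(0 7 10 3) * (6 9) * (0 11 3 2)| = 4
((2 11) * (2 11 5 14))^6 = (14) = [0, 1, 2, 3, 4, 5, 6, 7, 8, 9, 10, 11, 12, 13, 14]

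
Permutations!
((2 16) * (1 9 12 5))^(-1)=(1 5 12 9)(2 16)=[0, 5, 16, 3, 4, 12, 6, 7, 8, 1, 10, 11, 9, 13, 14, 15, 2]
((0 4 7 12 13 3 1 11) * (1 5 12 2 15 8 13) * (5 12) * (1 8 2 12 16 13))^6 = (16)(0 11 1 8 12 7 4) = [11, 8, 2, 3, 0, 5, 6, 4, 12, 9, 10, 1, 7, 13, 14, 15, 16]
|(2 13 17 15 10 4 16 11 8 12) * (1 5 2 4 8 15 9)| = 42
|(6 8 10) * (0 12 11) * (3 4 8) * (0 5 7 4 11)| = |(0 12)(3 11 5 7 4 8 10 6)| = 8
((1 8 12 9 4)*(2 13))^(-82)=(13)(1 9 8 4 12)=[0, 9, 2, 3, 12, 5, 6, 7, 4, 8, 10, 11, 1, 13]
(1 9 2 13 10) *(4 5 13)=(1 9 2 4 5 13 10)=[0, 9, 4, 3, 5, 13, 6, 7, 8, 2, 1, 11, 12, 10]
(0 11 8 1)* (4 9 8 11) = (11)(0 4 9 8 1) = [4, 0, 2, 3, 9, 5, 6, 7, 1, 8, 10, 11]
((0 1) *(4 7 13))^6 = (13) = [0, 1, 2, 3, 4, 5, 6, 7, 8, 9, 10, 11, 12, 13]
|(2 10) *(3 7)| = |(2 10)(3 7)| = 2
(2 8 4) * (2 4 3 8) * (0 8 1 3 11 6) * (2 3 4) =(0 8 11 6)(1 4 2 3) =[8, 4, 3, 1, 2, 5, 0, 7, 11, 9, 10, 6]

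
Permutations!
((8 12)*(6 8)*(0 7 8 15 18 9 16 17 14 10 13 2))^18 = (0 6 16 13 8 18 14)(2 12 9 10 7 15 17) = [6, 1, 12, 3, 4, 5, 16, 15, 18, 10, 7, 11, 9, 8, 0, 17, 13, 2, 14]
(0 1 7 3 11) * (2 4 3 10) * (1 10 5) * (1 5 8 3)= (0 10 2 4 1 7 8 3 11)= [10, 7, 4, 11, 1, 5, 6, 8, 3, 9, 2, 0]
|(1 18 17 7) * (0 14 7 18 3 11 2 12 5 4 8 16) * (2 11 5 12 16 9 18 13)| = 14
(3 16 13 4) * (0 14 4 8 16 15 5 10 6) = [14, 1, 2, 15, 3, 10, 0, 7, 16, 9, 6, 11, 12, 8, 4, 5, 13] = (0 14 4 3 15 5 10 6)(8 16 13)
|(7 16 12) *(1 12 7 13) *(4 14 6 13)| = 6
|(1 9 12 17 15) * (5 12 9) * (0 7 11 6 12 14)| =|(0 7 11 6 12 17 15 1 5 14)| =10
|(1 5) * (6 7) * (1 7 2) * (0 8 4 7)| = |(0 8 4 7 6 2 1 5)| = 8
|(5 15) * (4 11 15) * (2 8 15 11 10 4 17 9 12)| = |(2 8 15 5 17 9 12)(4 10)| = 14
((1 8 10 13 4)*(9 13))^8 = (1 10 13)(4 8 9) = [0, 10, 2, 3, 8, 5, 6, 7, 9, 4, 13, 11, 12, 1]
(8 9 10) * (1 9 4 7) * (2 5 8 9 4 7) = (1 4 2 5 8 7)(9 10) = [0, 4, 5, 3, 2, 8, 6, 1, 7, 10, 9]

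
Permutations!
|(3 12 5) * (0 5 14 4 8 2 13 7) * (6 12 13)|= 30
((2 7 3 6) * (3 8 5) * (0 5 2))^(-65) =(0 6 3 5)(2 7 8) =[6, 1, 7, 5, 4, 0, 3, 8, 2]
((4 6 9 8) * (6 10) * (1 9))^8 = (1 8 10)(4 6 9) = [0, 8, 2, 3, 6, 5, 9, 7, 10, 4, 1]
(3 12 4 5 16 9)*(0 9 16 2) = (16)(0 9 3 12 4 5 2) = [9, 1, 0, 12, 5, 2, 6, 7, 8, 3, 10, 11, 4, 13, 14, 15, 16]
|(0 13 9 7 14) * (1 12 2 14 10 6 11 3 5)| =13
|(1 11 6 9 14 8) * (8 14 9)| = |(14)(1 11 6 8)| = 4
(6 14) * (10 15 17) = (6 14)(10 15 17) = [0, 1, 2, 3, 4, 5, 14, 7, 8, 9, 15, 11, 12, 13, 6, 17, 16, 10]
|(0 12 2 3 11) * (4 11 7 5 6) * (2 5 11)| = 9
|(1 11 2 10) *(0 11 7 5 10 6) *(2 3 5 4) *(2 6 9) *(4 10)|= 6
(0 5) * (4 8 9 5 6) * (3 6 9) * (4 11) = (0 9 5)(3 6 11 4 8) = [9, 1, 2, 6, 8, 0, 11, 7, 3, 5, 10, 4]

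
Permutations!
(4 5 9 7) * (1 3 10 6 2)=(1 3 10 6 2)(4 5 9 7)=[0, 3, 1, 10, 5, 9, 2, 4, 8, 7, 6]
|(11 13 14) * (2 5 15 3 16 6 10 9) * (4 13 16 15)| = |(2 5 4 13 14 11 16 6 10 9)(3 15)| = 10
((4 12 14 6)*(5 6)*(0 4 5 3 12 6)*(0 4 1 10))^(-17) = (0 1 10)(3 12 14)(4 6 5) = [1, 10, 2, 12, 6, 4, 5, 7, 8, 9, 0, 11, 14, 13, 3]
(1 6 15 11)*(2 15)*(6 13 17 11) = (1 13 17 11)(2 15 6) = [0, 13, 15, 3, 4, 5, 2, 7, 8, 9, 10, 1, 12, 17, 14, 6, 16, 11]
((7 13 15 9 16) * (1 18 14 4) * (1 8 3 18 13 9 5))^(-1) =(1 5 15 13)(3 8 4 14 18)(7 16 9) =[0, 5, 2, 8, 14, 15, 6, 16, 4, 7, 10, 11, 12, 1, 18, 13, 9, 17, 3]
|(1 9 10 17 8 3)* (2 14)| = |(1 9 10 17 8 3)(2 14)| = 6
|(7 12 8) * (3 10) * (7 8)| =|(3 10)(7 12)| =2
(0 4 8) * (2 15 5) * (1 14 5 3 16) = (0 4 8)(1 14 5 2 15 3 16) = [4, 14, 15, 16, 8, 2, 6, 7, 0, 9, 10, 11, 12, 13, 5, 3, 1]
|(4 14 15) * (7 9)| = 6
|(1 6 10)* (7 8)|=6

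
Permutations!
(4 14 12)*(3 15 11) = (3 15 11)(4 14 12) = [0, 1, 2, 15, 14, 5, 6, 7, 8, 9, 10, 3, 4, 13, 12, 11]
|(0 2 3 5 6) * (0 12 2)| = 5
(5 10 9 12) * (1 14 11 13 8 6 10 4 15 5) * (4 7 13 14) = (1 4 15 5 7 13 8 6 10 9 12)(11 14) = [0, 4, 2, 3, 15, 7, 10, 13, 6, 12, 9, 14, 1, 8, 11, 5]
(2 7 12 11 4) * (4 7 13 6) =(2 13 6 4)(7 12 11) =[0, 1, 13, 3, 2, 5, 4, 12, 8, 9, 10, 7, 11, 6]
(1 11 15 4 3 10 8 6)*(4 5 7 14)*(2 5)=[0, 11, 5, 10, 3, 7, 1, 14, 6, 9, 8, 15, 12, 13, 4, 2]=(1 11 15 2 5 7 14 4 3 10 8 6)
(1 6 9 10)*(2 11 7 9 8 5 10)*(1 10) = [0, 6, 11, 3, 4, 1, 8, 9, 5, 2, 10, 7] = (1 6 8 5)(2 11 7 9)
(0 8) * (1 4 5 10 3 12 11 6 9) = (0 8)(1 4 5 10 3 12 11 6 9) = [8, 4, 2, 12, 5, 10, 9, 7, 0, 1, 3, 6, 11]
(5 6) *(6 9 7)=[0, 1, 2, 3, 4, 9, 5, 6, 8, 7]=(5 9 7 6)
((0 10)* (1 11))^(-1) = [10, 11, 2, 3, 4, 5, 6, 7, 8, 9, 0, 1] = (0 10)(1 11)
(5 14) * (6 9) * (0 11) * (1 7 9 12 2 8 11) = (0 1 7 9 6 12 2 8 11)(5 14) = [1, 7, 8, 3, 4, 14, 12, 9, 11, 6, 10, 0, 2, 13, 5]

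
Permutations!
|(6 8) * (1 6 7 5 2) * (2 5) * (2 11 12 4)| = 8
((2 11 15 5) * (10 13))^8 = (15) = [0, 1, 2, 3, 4, 5, 6, 7, 8, 9, 10, 11, 12, 13, 14, 15]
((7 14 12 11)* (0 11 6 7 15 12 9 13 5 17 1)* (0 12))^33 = (1 13 7)(5 14 12)(6 17 9) = [0, 13, 2, 3, 4, 14, 17, 1, 8, 6, 10, 11, 5, 7, 12, 15, 16, 9]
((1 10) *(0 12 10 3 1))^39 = (12)(1 3) = [0, 3, 2, 1, 4, 5, 6, 7, 8, 9, 10, 11, 12]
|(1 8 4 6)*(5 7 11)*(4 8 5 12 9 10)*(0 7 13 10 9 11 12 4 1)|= |(0 7 12 11 4 6)(1 5 13 10)|= 12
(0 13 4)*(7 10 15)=(0 13 4)(7 10 15)=[13, 1, 2, 3, 0, 5, 6, 10, 8, 9, 15, 11, 12, 4, 14, 7]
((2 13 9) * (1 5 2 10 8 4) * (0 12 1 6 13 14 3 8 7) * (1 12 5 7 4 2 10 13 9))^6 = (0 13 4)(1 6 5)(2 3)(7 9 10)(8 14) = [13, 6, 3, 2, 0, 1, 5, 9, 14, 10, 7, 11, 12, 4, 8]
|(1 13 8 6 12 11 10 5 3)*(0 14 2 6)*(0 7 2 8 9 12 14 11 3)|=20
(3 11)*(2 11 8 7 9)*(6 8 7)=(2 11 3 7 9)(6 8)=[0, 1, 11, 7, 4, 5, 8, 9, 6, 2, 10, 3]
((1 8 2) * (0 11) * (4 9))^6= (11)= [0, 1, 2, 3, 4, 5, 6, 7, 8, 9, 10, 11]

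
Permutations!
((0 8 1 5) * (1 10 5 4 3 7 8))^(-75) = (0 8 4 5 7 1 10 3) = [8, 10, 2, 0, 5, 7, 6, 1, 4, 9, 3]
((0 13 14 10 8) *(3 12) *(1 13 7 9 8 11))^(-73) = (0 8 9 7)(1 14 11 13 10)(3 12) = [8, 14, 2, 12, 4, 5, 6, 0, 9, 7, 1, 13, 3, 10, 11]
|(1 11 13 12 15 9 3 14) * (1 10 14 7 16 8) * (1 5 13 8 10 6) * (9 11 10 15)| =20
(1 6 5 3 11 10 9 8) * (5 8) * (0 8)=(0 8 1 6)(3 11 10 9 5)=[8, 6, 2, 11, 4, 3, 0, 7, 1, 5, 9, 10]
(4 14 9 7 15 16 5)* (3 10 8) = [0, 1, 2, 10, 14, 4, 6, 15, 3, 7, 8, 11, 12, 13, 9, 16, 5] = (3 10 8)(4 14 9 7 15 16 5)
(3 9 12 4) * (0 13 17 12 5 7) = (0 13 17 12 4 3 9 5 7) = [13, 1, 2, 9, 3, 7, 6, 0, 8, 5, 10, 11, 4, 17, 14, 15, 16, 12]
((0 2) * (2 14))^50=(0 2 14)=[2, 1, 14, 3, 4, 5, 6, 7, 8, 9, 10, 11, 12, 13, 0]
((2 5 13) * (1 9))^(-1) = (1 9)(2 13 5) = [0, 9, 13, 3, 4, 2, 6, 7, 8, 1, 10, 11, 12, 5]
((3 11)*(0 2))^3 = (0 2)(3 11) = [2, 1, 0, 11, 4, 5, 6, 7, 8, 9, 10, 3]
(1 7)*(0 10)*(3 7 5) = (0 10)(1 5 3 7) = [10, 5, 2, 7, 4, 3, 6, 1, 8, 9, 0]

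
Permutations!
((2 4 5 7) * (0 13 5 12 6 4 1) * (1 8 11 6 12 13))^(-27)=(0 1)(2 13 11 7 4 8 5 6)=[1, 0, 13, 3, 8, 6, 2, 4, 5, 9, 10, 7, 12, 11]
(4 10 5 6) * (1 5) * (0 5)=(0 5 6 4 10 1)=[5, 0, 2, 3, 10, 6, 4, 7, 8, 9, 1]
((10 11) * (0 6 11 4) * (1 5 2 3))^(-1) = [4, 3, 5, 2, 10, 1, 0, 7, 8, 9, 11, 6] = (0 4 10 11 6)(1 3 2 5)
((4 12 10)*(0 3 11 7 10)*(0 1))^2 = (0 11 10 12)(1 3 7 4) = [11, 3, 2, 7, 1, 5, 6, 4, 8, 9, 12, 10, 0]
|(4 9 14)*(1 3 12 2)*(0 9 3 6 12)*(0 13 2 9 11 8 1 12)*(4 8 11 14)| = |(0 14 8 1 6)(2 12 9 4 3 13)| = 30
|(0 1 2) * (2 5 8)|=5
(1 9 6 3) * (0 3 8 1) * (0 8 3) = (1 9 6 3 8) = [0, 9, 2, 8, 4, 5, 3, 7, 1, 6]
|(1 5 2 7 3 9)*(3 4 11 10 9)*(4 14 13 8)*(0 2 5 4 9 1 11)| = |(0 2 7 14 13 8 9 11 10 1 4)| = 11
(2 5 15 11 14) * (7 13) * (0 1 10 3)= (0 1 10 3)(2 5 15 11 14)(7 13)= [1, 10, 5, 0, 4, 15, 6, 13, 8, 9, 3, 14, 12, 7, 2, 11]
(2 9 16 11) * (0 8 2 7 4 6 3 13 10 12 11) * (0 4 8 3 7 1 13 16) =[3, 13, 9, 16, 6, 5, 7, 8, 2, 0, 12, 1, 11, 10, 14, 15, 4] =(0 3 16 4 6 7 8 2 9)(1 13 10 12 11)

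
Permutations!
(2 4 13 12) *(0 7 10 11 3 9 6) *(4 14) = (0 7 10 11 3 9 6)(2 14 4 13 12) = [7, 1, 14, 9, 13, 5, 0, 10, 8, 6, 11, 3, 2, 12, 4]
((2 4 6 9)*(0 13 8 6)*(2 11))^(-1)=(0 4 2 11 9 6 8 13)=[4, 1, 11, 3, 2, 5, 8, 7, 13, 6, 10, 9, 12, 0]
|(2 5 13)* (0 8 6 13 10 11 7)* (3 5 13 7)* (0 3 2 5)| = 5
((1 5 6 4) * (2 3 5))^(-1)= (1 4 6 5 3 2)= [0, 4, 1, 2, 6, 3, 5]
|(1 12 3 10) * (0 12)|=5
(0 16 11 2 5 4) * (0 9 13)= [16, 1, 5, 3, 9, 4, 6, 7, 8, 13, 10, 2, 12, 0, 14, 15, 11]= (0 16 11 2 5 4 9 13)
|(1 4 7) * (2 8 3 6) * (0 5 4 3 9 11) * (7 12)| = 12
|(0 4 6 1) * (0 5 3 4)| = 5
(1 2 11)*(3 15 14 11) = (1 2 3 15 14 11) = [0, 2, 3, 15, 4, 5, 6, 7, 8, 9, 10, 1, 12, 13, 11, 14]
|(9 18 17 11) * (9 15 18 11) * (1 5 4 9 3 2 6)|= |(1 5 4 9 11 15 18 17 3 2 6)|= 11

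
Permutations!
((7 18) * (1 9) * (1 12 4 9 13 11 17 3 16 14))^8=(18)(1 13 11 17 3 16 14)(4 12 9)=[0, 13, 2, 16, 12, 5, 6, 7, 8, 4, 10, 17, 9, 11, 1, 15, 14, 3, 18]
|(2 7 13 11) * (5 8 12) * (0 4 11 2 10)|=12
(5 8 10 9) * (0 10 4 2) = (0 10 9 5 8 4 2) = [10, 1, 0, 3, 2, 8, 6, 7, 4, 5, 9]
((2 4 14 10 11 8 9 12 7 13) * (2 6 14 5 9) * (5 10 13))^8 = (2 11 4 8 10)(6 13 14) = [0, 1, 11, 3, 8, 5, 13, 7, 10, 9, 2, 4, 12, 14, 6]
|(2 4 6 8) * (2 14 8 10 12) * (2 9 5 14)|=|(2 4 6 10 12 9 5 14 8)|=9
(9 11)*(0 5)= (0 5)(9 11)= [5, 1, 2, 3, 4, 0, 6, 7, 8, 11, 10, 9]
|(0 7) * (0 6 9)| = 4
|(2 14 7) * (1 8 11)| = 3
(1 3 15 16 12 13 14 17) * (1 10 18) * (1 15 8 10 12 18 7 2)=(1 3 8 10 7 2)(12 13 14 17)(15 16 18)=[0, 3, 1, 8, 4, 5, 6, 2, 10, 9, 7, 11, 13, 14, 17, 16, 18, 12, 15]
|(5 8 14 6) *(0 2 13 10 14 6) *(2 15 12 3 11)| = 9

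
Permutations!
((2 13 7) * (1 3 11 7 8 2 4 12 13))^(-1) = (1 2 8 13 12 4 7 11 3) = [0, 2, 8, 1, 7, 5, 6, 11, 13, 9, 10, 3, 4, 12]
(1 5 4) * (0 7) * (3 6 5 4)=(0 7)(1 4)(3 6 5)=[7, 4, 2, 6, 1, 3, 5, 0]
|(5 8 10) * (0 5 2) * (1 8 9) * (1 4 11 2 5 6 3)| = |(0 6 3 1 8 10 5 9 4 11 2)| = 11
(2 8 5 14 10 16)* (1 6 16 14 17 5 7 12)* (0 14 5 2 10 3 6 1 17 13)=(0 14 3 6 16 10 5 13)(2 8 7 12 17)=[14, 1, 8, 6, 4, 13, 16, 12, 7, 9, 5, 11, 17, 0, 3, 15, 10, 2]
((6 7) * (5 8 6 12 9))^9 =(5 7)(6 9)(8 12) =[0, 1, 2, 3, 4, 7, 9, 5, 12, 6, 10, 11, 8]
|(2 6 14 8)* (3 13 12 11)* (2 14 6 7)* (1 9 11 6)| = |(1 9 11 3 13 12 6)(2 7)(8 14)| = 14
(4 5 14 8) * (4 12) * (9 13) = (4 5 14 8 12)(9 13) = [0, 1, 2, 3, 5, 14, 6, 7, 12, 13, 10, 11, 4, 9, 8]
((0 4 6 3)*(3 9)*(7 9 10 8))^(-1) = (0 3 9 7 8 10 6 4) = [3, 1, 2, 9, 0, 5, 4, 8, 10, 7, 6]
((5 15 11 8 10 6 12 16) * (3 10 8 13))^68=(3 5 10 15 6 11 12 13 16)=[0, 1, 2, 5, 4, 10, 11, 7, 8, 9, 15, 12, 13, 16, 14, 6, 3]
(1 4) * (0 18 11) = (0 18 11)(1 4) = [18, 4, 2, 3, 1, 5, 6, 7, 8, 9, 10, 0, 12, 13, 14, 15, 16, 17, 11]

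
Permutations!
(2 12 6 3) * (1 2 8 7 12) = [0, 2, 1, 8, 4, 5, 3, 12, 7, 9, 10, 11, 6] = (1 2)(3 8 7 12 6)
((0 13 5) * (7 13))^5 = [7, 1, 2, 3, 4, 0, 6, 13, 8, 9, 10, 11, 12, 5] = (0 7 13 5)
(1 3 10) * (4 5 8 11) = (1 3 10)(4 5 8 11) = [0, 3, 2, 10, 5, 8, 6, 7, 11, 9, 1, 4]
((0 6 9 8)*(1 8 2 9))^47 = (0 8 1 6)(2 9) = [8, 6, 9, 3, 4, 5, 0, 7, 1, 2]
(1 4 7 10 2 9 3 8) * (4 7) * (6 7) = (1 6 7 10 2 9 3 8) = [0, 6, 9, 8, 4, 5, 7, 10, 1, 3, 2]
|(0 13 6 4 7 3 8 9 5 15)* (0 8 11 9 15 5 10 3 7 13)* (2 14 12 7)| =|(2 14 12 7)(3 11 9 10)(4 13 6)(8 15)| =12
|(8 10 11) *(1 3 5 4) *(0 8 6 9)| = 12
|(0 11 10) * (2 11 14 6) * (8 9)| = |(0 14 6 2 11 10)(8 9)| = 6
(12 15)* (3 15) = (3 15 12) = [0, 1, 2, 15, 4, 5, 6, 7, 8, 9, 10, 11, 3, 13, 14, 12]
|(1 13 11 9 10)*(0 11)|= 6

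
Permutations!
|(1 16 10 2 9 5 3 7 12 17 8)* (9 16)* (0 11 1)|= 30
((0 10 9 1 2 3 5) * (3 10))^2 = (0 5 3)(1 10)(2 9) = [5, 10, 9, 0, 4, 3, 6, 7, 8, 2, 1]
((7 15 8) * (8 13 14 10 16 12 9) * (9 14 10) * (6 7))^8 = (6 9 12 10 15)(7 8 14 16 13) = [0, 1, 2, 3, 4, 5, 9, 8, 14, 12, 15, 11, 10, 7, 16, 6, 13]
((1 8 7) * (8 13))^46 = (1 8)(7 13) = [0, 8, 2, 3, 4, 5, 6, 13, 1, 9, 10, 11, 12, 7]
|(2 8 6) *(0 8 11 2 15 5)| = |(0 8 6 15 5)(2 11)| = 10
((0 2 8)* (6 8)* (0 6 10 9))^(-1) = [9, 1, 0, 3, 4, 5, 8, 7, 6, 10, 2] = (0 9 10 2)(6 8)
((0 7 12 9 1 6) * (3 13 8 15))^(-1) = [6, 9, 2, 15, 4, 5, 1, 0, 13, 12, 10, 11, 7, 3, 14, 8] = (0 6 1 9 12 7)(3 15 8 13)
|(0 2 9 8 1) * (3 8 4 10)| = |(0 2 9 4 10 3 8 1)| = 8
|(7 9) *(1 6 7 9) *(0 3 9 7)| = |(0 3 9 7 1 6)| = 6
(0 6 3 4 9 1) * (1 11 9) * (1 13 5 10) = (0 6 3 4 13 5 10 1)(9 11) = [6, 0, 2, 4, 13, 10, 3, 7, 8, 11, 1, 9, 12, 5]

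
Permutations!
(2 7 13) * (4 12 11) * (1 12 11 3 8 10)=(1 12 3 8 10)(2 7 13)(4 11)=[0, 12, 7, 8, 11, 5, 6, 13, 10, 9, 1, 4, 3, 2]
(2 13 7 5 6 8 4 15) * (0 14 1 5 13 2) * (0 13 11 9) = (0 14 1 5 6 8 4 15 13 7 11 9) = [14, 5, 2, 3, 15, 6, 8, 11, 4, 0, 10, 9, 12, 7, 1, 13]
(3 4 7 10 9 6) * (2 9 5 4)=[0, 1, 9, 2, 7, 4, 3, 10, 8, 6, 5]=(2 9 6 3)(4 7 10 5)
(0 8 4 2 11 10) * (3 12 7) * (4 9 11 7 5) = (0 8 9 11 10)(2 7 3 12 5 4) = [8, 1, 7, 12, 2, 4, 6, 3, 9, 11, 0, 10, 5]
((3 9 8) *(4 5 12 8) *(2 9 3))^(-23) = [0, 1, 9, 3, 5, 12, 6, 7, 2, 4, 10, 11, 8] = (2 9 4 5 12 8)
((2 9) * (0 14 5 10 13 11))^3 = (0 10)(2 9)(5 11)(13 14) = [10, 1, 9, 3, 4, 11, 6, 7, 8, 2, 0, 5, 12, 14, 13]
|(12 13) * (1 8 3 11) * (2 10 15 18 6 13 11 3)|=10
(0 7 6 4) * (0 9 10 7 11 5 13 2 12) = (0 11 5 13 2 12)(4 9 10 7 6) = [11, 1, 12, 3, 9, 13, 4, 6, 8, 10, 7, 5, 0, 2]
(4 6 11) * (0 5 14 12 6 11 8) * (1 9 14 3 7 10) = (0 5 3 7 10 1 9 14 12 6 8)(4 11) = [5, 9, 2, 7, 11, 3, 8, 10, 0, 14, 1, 4, 6, 13, 12]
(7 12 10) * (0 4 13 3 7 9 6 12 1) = [4, 0, 2, 7, 13, 5, 12, 1, 8, 6, 9, 11, 10, 3] = (0 4 13 3 7 1)(6 12 10 9)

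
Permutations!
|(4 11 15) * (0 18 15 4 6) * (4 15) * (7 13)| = 6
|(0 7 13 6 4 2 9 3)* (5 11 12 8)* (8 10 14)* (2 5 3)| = 12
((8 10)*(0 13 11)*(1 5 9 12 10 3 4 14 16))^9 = [0, 16, 2, 8, 3, 1, 6, 7, 10, 5, 12, 11, 9, 13, 4, 15, 14] = (1 16 14 4 3 8 10 12 9 5)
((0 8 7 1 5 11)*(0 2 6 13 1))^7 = [8, 5, 6, 3, 4, 11, 13, 0, 7, 9, 10, 2, 12, 1] = (0 8 7)(1 5 11 2 6 13)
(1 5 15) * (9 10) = [0, 5, 2, 3, 4, 15, 6, 7, 8, 10, 9, 11, 12, 13, 14, 1] = (1 5 15)(9 10)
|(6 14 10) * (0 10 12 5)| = |(0 10 6 14 12 5)| = 6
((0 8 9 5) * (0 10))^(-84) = (0 8 9 5 10) = [8, 1, 2, 3, 4, 10, 6, 7, 9, 5, 0]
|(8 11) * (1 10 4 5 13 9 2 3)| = |(1 10 4 5 13 9 2 3)(8 11)| = 8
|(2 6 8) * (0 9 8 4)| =|(0 9 8 2 6 4)| =6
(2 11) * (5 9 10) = [0, 1, 11, 3, 4, 9, 6, 7, 8, 10, 5, 2] = (2 11)(5 9 10)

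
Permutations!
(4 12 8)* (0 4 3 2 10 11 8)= (0 4 12)(2 10 11 8 3)= [4, 1, 10, 2, 12, 5, 6, 7, 3, 9, 11, 8, 0]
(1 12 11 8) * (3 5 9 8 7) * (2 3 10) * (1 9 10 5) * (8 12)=(1 8 9 12 11 7 5 10 2 3)=[0, 8, 3, 1, 4, 10, 6, 5, 9, 12, 2, 7, 11]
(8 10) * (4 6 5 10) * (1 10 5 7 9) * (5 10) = (1 5 10 8 4 6 7 9) = [0, 5, 2, 3, 6, 10, 7, 9, 4, 1, 8]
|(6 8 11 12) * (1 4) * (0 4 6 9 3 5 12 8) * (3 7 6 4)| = |(0 3 5 12 9 7 6)(1 4)(8 11)| = 14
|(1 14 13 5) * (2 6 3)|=|(1 14 13 5)(2 6 3)|=12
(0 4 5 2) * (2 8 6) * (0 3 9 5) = [4, 1, 3, 9, 0, 8, 2, 7, 6, 5] = (0 4)(2 3 9 5 8 6)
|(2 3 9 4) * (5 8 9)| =6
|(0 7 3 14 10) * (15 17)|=|(0 7 3 14 10)(15 17)|=10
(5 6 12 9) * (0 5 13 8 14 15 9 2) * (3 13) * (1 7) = (0 5 6 12 2)(1 7)(3 13 8 14 15 9) = [5, 7, 0, 13, 4, 6, 12, 1, 14, 3, 10, 11, 2, 8, 15, 9]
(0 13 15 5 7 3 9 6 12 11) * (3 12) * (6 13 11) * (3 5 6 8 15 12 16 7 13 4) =(0 11)(3 9 4)(5 13 12 8 15 6)(7 16) =[11, 1, 2, 9, 3, 13, 5, 16, 15, 4, 10, 0, 8, 12, 14, 6, 7]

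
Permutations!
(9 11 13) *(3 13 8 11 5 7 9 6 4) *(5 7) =[0, 1, 2, 13, 3, 5, 4, 9, 11, 7, 10, 8, 12, 6] =(3 13 6 4)(7 9)(8 11)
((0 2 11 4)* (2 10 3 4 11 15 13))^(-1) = [4, 1, 13, 10, 3, 5, 6, 7, 8, 9, 0, 11, 12, 15, 14, 2] = (0 4 3 10)(2 13 15)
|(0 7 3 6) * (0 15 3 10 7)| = |(3 6 15)(7 10)| = 6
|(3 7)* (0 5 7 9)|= 5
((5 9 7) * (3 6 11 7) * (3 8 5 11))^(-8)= [0, 1, 2, 3, 4, 9, 6, 7, 5, 8, 10, 11]= (11)(5 9 8)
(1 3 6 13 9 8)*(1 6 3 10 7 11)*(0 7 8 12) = (0 7 11 1 10 8 6 13 9 12) = [7, 10, 2, 3, 4, 5, 13, 11, 6, 12, 8, 1, 0, 9]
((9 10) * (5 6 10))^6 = (5 10)(6 9) = [0, 1, 2, 3, 4, 10, 9, 7, 8, 6, 5]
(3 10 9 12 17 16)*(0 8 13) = (0 8 13)(3 10 9 12 17 16) = [8, 1, 2, 10, 4, 5, 6, 7, 13, 12, 9, 11, 17, 0, 14, 15, 3, 16]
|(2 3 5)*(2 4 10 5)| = 6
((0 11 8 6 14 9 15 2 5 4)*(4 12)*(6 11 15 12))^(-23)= (0 6 4 5 12 2 9 15 14)(8 11)= [6, 1, 9, 3, 5, 12, 4, 7, 11, 15, 10, 8, 2, 13, 0, 14]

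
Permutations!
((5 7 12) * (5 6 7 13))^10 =(13)(6 7 12) =[0, 1, 2, 3, 4, 5, 7, 12, 8, 9, 10, 11, 6, 13]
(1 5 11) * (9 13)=(1 5 11)(9 13)=[0, 5, 2, 3, 4, 11, 6, 7, 8, 13, 10, 1, 12, 9]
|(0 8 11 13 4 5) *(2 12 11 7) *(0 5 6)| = 9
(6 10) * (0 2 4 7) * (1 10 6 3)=[2, 10, 4, 1, 7, 5, 6, 0, 8, 9, 3]=(0 2 4 7)(1 10 3)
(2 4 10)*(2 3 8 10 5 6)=(2 4 5 6)(3 8 10)=[0, 1, 4, 8, 5, 6, 2, 7, 10, 9, 3]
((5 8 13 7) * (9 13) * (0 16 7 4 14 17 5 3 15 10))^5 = (0 10 15 3 7 16)(4 9 5 14 13 8 17) = [10, 1, 2, 7, 9, 14, 6, 16, 17, 5, 15, 11, 12, 8, 13, 3, 0, 4]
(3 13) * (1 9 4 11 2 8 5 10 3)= [0, 9, 8, 13, 11, 10, 6, 7, 5, 4, 3, 2, 12, 1]= (1 9 4 11 2 8 5 10 3 13)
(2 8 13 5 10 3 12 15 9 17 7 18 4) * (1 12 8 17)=(1 12 15 9)(2 17 7 18 4)(3 8 13 5 10)=[0, 12, 17, 8, 2, 10, 6, 18, 13, 1, 3, 11, 15, 5, 14, 9, 16, 7, 4]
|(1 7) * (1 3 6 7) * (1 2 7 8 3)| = |(1 2 7)(3 6 8)| = 3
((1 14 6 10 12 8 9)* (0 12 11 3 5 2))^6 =(0 6)(1 5)(2 14)(3 9)(8 11)(10 12) =[6, 5, 14, 9, 4, 1, 0, 7, 11, 3, 12, 8, 10, 13, 2]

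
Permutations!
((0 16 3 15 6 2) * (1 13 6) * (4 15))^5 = (0 1 16 13 3 6 4 2 15) = [1, 16, 15, 6, 2, 5, 4, 7, 8, 9, 10, 11, 12, 3, 14, 0, 13]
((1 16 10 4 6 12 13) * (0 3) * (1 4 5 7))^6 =[0, 16, 2, 3, 12, 7, 13, 1, 8, 9, 5, 11, 4, 6, 14, 15, 10] =(1 16 10 5 7)(4 12)(6 13)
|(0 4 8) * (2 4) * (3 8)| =|(0 2 4 3 8)| =5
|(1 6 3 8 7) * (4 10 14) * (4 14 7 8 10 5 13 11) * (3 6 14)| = |(1 14 3 10 7)(4 5 13 11)| = 20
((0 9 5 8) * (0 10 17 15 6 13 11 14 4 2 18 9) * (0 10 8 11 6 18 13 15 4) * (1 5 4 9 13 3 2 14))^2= (0 17 4)(1 11 5)(6 18)(9 14 10)(13 15)= [17, 11, 2, 3, 0, 1, 18, 7, 8, 14, 9, 5, 12, 15, 10, 13, 16, 4, 6]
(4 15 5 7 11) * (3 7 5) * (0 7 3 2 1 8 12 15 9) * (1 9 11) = (0 7 1 8 12 15 2 9)(4 11) = [7, 8, 9, 3, 11, 5, 6, 1, 12, 0, 10, 4, 15, 13, 14, 2]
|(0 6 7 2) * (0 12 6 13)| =4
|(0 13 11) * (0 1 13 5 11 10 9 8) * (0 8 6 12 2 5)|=|(1 13 10 9 6 12 2 5 11)|=9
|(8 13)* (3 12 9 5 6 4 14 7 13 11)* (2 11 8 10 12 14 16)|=13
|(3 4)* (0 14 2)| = |(0 14 2)(3 4)| = 6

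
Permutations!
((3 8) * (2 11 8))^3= (2 3 8 11)= [0, 1, 3, 8, 4, 5, 6, 7, 11, 9, 10, 2]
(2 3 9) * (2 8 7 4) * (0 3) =(0 3 9 8 7 4 2) =[3, 1, 0, 9, 2, 5, 6, 4, 7, 8]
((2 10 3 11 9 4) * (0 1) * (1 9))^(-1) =[1, 11, 4, 10, 9, 5, 6, 7, 8, 0, 2, 3] =(0 1 11 3 10 2 4 9)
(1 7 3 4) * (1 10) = (1 7 3 4 10) = [0, 7, 2, 4, 10, 5, 6, 3, 8, 9, 1]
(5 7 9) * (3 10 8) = (3 10 8)(5 7 9) = [0, 1, 2, 10, 4, 7, 6, 9, 3, 5, 8]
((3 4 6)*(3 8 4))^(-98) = [0, 1, 2, 3, 6, 5, 8, 7, 4] = (4 6 8)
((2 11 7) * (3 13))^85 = (2 11 7)(3 13) = [0, 1, 11, 13, 4, 5, 6, 2, 8, 9, 10, 7, 12, 3]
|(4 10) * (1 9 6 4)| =5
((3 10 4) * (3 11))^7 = (3 11 4 10) = [0, 1, 2, 11, 10, 5, 6, 7, 8, 9, 3, 4]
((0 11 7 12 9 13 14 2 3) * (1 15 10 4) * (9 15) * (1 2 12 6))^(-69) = [11, 9, 3, 0, 2, 5, 1, 6, 8, 13, 4, 7, 15, 14, 12, 10] = (0 11 7 6 1 9 13 14 12 15 10 4 2 3)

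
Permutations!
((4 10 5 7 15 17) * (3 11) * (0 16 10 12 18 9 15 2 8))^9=(0 10 7 8 16 5 2)(3 11)(4 9)(12 15)(17 18)=[10, 1, 0, 11, 9, 2, 6, 8, 16, 4, 7, 3, 15, 13, 14, 12, 5, 18, 17]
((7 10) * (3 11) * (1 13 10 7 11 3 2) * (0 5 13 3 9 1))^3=(0 10)(2 13)(5 11)=[10, 1, 13, 3, 4, 11, 6, 7, 8, 9, 0, 5, 12, 2]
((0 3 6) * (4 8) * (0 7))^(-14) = (8)(0 6)(3 7) = [6, 1, 2, 7, 4, 5, 0, 3, 8]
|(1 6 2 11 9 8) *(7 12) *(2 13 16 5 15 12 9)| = 10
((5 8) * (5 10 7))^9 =(5 8 10 7) =[0, 1, 2, 3, 4, 8, 6, 5, 10, 9, 7]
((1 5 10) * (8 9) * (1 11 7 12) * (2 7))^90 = (1 12 7 2 11 10 5) = [0, 12, 11, 3, 4, 1, 6, 2, 8, 9, 5, 10, 7]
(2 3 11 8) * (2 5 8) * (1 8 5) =(1 8)(2 3 11) =[0, 8, 3, 11, 4, 5, 6, 7, 1, 9, 10, 2]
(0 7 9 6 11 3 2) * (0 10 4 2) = (0 7 9 6 11 3)(2 10 4) = [7, 1, 10, 0, 2, 5, 11, 9, 8, 6, 4, 3]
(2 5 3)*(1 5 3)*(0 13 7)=(0 13 7)(1 5)(2 3)=[13, 5, 3, 2, 4, 1, 6, 0, 8, 9, 10, 11, 12, 7]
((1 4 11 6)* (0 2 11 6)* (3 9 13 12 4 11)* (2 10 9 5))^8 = (0 11 1 6 4 12 13 9 10)(2 5 3) = [11, 6, 5, 2, 12, 3, 4, 7, 8, 10, 0, 1, 13, 9]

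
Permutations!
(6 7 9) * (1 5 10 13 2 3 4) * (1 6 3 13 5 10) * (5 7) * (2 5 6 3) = [0, 10, 13, 4, 3, 1, 6, 9, 8, 2, 7, 11, 12, 5] = (1 10 7 9 2 13 5)(3 4)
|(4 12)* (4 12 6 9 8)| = |(12)(4 6 9 8)| = 4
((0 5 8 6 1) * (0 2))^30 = (8) = [0, 1, 2, 3, 4, 5, 6, 7, 8]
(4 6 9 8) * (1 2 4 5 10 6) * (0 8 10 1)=(0 8 5 1 2 4)(6 9 10)=[8, 2, 4, 3, 0, 1, 9, 7, 5, 10, 6]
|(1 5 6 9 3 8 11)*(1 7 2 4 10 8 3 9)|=6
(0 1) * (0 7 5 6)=(0 1 7 5 6)=[1, 7, 2, 3, 4, 6, 0, 5]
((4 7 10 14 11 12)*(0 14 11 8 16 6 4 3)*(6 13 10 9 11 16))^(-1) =(0 3 12 11 9 7 4 6 8 14)(10 13 16) =[3, 1, 2, 12, 6, 5, 8, 4, 14, 7, 13, 9, 11, 16, 0, 15, 10]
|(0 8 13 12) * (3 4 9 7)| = 4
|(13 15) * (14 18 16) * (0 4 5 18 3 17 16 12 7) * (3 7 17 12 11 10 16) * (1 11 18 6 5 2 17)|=12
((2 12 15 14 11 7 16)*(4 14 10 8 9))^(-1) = (2 16 7 11 14 4 9 8 10 15 12) = [0, 1, 16, 3, 9, 5, 6, 11, 10, 8, 15, 14, 2, 13, 4, 12, 7]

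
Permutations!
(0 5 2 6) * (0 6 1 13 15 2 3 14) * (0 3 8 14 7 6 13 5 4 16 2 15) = (0 4 16 2 1 5 8 14 3 7 6 13) = [4, 5, 1, 7, 16, 8, 13, 6, 14, 9, 10, 11, 12, 0, 3, 15, 2]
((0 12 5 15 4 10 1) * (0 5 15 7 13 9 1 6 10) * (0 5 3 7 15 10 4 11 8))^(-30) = (0 15 6)(4 12 11)(5 10 8) = [15, 1, 2, 3, 12, 10, 0, 7, 5, 9, 8, 4, 11, 13, 14, 6]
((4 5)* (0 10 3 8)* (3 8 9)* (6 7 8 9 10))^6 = [7, 1, 2, 3, 4, 5, 8, 0, 6, 9, 10] = (10)(0 7)(6 8)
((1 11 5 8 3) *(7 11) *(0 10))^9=(0 10)(1 5)(3 11)(7 8)=[10, 5, 2, 11, 4, 1, 6, 8, 7, 9, 0, 3]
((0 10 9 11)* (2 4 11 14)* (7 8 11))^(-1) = (0 11 8 7 4 2 14 9 10) = [11, 1, 14, 3, 2, 5, 6, 4, 7, 10, 0, 8, 12, 13, 9]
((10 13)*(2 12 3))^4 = (13)(2 12 3) = [0, 1, 12, 2, 4, 5, 6, 7, 8, 9, 10, 11, 3, 13]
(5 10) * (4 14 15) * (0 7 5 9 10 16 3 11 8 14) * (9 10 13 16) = (0 7 5 9 13 16 3 11 8 14 15 4) = [7, 1, 2, 11, 0, 9, 6, 5, 14, 13, 10, 8, 12, 16, 15, 4, 3]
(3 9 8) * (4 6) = (3 9 8)(4 6) = [0, 1, 2, 9, 6, 5, 4, 7, 3, 8]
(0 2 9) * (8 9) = (0 2 8 9) = [2, 1, 8, 3, 4, 5, 6, 7, 9, 0]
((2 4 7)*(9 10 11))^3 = (11) = [0, 1, 2, 3, 4, 5, 6, 7, 8, 9, 10, 11]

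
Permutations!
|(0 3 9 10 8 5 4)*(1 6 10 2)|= 10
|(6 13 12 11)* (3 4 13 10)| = |(3 4 13 12 11 6 10)| = 7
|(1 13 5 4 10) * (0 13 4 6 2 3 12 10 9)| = 11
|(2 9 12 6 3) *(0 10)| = 10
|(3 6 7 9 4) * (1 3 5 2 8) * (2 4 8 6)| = 14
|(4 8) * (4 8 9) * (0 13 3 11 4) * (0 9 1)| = 6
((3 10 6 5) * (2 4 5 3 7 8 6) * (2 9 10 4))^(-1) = [0, 1, 2, 6, 3, 4, 8, 5, 7, 10, 9] = (3 6 8 7 5 4)(9 10)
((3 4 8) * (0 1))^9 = (8)(0 1) = [1, 0, 2, 3, 4, 5, 6, 7, 8]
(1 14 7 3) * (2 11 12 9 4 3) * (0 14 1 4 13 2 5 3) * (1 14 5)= [5, 14, 11, 4, 0, 3, 6, 1, 8, 13, 10, 12, 9, 2, 7]= (0 5 3 4)(1 14 7)(2 11 12 9 13)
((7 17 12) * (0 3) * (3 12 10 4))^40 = [4, 1, 2, 10, 17, 5, 6, 0, 8, 9, 7, 11, 3, 13, 14, 15, 16, 12] = (0 4 17 12 3 10 7)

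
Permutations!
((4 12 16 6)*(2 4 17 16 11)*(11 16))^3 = (2 16 11 12 17 4 6) = [0, 1, 16, 3, 6, 5, 2, 7, 8, 9, 10, 12, 17, 13, 14, 15, 11, 4]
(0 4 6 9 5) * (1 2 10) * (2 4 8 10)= (0 8 10 1 4 6 9 5)= [8, 4, 2, 3, 6, 0, 9, 7, 10, 5, 1]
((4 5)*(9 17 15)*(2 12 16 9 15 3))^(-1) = (2 3 17 9 16 12)(4 5) = [0, 1, 3, 17, 5, 4, 6, 7, 8, 16, 10, 11, 2, 13, 14, 15, 12, 9]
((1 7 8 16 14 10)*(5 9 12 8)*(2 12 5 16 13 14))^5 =(1 8 7 13 16 14 2 10 12)(5 9) =[0, 8, 10, 3, 4, 9, 6, 13, 7, 5, 12, 11, 1, 16, 2, 15, 14]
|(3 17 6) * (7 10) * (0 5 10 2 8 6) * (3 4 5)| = 21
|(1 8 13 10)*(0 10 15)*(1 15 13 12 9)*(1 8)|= 3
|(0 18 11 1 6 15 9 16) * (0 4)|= 9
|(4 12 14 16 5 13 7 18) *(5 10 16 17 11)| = 18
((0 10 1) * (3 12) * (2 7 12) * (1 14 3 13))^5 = [7, 2, 0, 1, 4, 5, 6, 10, 8, 9, 12, 11, 14, 3, 13] = (0 7 10 12 14 13 3 1 2)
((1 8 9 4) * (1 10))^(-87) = [0, 4, 2, 3, 8, 5, 6, 7, 10, 1, 9] = (1 4 8 10 9)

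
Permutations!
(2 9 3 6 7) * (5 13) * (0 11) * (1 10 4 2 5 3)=[11, 10, 9, 6, 2, 13, 7, 5, 8, 1, 4, 0, 12, 3]=(0 11)(1 10 4 2 9)(3 6 7 5 13)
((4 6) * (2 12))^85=[0, 1, 12, 3, 6, 5, 4, 7, 8, 9, 10, 11, 2]=(2 12)(4 6)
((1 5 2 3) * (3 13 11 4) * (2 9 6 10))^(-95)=[0, 2, 1, 10, 6, 13, 4, 7, 8, 11, 3, 9, 12, 5]=(1 2)(3 10)(4 6)(5 13)(9 11)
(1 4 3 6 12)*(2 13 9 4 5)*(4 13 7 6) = (1 5 2 7 6 12)(3 4)(9 13) = [0, 5, 7, 4, 3, 2, 12, 6, 8, 13, 10, 11, 1, 9]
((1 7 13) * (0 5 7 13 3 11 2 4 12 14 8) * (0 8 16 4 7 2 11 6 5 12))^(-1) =(0 4 16 14 12)(1 13)(2 5 6 3 7) =[4, 13, 5, 7, 16, 6, 3, 2, 8, 9, 10, 11, 0, 1, 12, 15, 14]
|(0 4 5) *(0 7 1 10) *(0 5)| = |(0 4)(1 10 5 7)| = 4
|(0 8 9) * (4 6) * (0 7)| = |(0 8 9 7)(4 6)| = 4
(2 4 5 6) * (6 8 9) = [0, 1, 4, 3, 5, 8, 2, 7, 9, 6] = (2 4 5 8 9 6)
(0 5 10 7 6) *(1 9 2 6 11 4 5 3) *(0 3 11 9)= (0 11 4 5 10 7 9 2 6 3 1)= [11, 0, 6, 1, 5, 10, 3, 9, 8, 2, 7, 4]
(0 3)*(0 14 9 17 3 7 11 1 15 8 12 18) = (0 7 11 1 15 8 12 18)(3 14 9 17) = [7, 15, 2, 14, 4, 5, 6, 11, 12, 17, 10, 1, 18, 13, 9, 8, 16, 3, 0]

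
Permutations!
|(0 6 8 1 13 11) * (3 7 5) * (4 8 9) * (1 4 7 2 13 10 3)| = 22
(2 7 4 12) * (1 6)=(1 6)(2 7 4 12)=[0, 6, 7, 3, 12, 5, 1, 4, 8, 9, 10, 11, 2]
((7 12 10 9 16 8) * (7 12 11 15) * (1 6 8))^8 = [0, 6, 2, 3, 4, 5, 8, 15, 12, 16, 9, 7, 10, 13, 14, 11, 1] = (1 6 8 12 10 9 16)(7 15 11)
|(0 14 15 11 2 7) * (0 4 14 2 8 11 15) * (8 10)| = 15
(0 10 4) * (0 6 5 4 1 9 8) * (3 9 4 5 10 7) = (0 7 3 9 8)(1 4 6 10) = [7, 4, 2, 9, 6, 5, 10, 3, 0, 8, 1]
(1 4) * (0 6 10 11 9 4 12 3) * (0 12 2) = [6, 2, 0, 12, 1, 5, 10, 7, 8, 4, 11, 9, 3] = (0 6 10 11 9 4 1 2)(3 12)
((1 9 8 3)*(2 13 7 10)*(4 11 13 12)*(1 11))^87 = (1 4 12 2 10 7 13 11 3 8 9) = [0, 4, 10, 8, 12, 5, 6, 13, 9, 1, 7, 3, 2, 11]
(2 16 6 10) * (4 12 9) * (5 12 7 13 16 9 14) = (2 9 4 7 13 16 6 10)(5 12 14) = [0, 1, 9, 3, 7, 12, 10, 13, 8, 4, 2, 11, 14, 16, 5, 15, 6]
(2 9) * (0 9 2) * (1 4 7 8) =[9, 4, 2, 3, 7, 5, 6, 8, 1, 0] =(0 9)(1 4 7 8)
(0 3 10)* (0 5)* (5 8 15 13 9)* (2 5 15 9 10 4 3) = [2, 1, 5, 4, 3, 0, 6, 7, 9, 15, 8, 11, 12, 10, 14, 13] = (0 2 5)(3 4)(8 9 15 13 10)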